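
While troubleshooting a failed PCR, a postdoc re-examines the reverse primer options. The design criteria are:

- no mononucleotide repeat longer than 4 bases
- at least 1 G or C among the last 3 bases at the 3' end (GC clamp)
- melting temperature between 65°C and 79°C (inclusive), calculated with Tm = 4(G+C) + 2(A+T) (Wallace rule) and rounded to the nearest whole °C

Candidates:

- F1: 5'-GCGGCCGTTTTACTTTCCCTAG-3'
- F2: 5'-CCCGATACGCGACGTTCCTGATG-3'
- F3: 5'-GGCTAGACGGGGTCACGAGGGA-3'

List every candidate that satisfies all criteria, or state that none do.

F1, F2 and F3.

F1 (22 nt, A=2 T=8 G=5 C=7): longest run = 4 ✓; 3' end TAG has 1 G/C ✓; Tm = 2·10 + 4·12 = 68°C ✓ — passes.
F2 (23 nt, A=4 T=5 G=6 C=8): longest run = 3 ✓; 3' end ATG has 1 G/C ✓; Tm = 2·9 + 4·14 = 74°C ✓ — passes.
F3 (22 nt, A=5 T=2 G=11 C=4): longest run = 4 ✓; 3' end GGA has 2 G/C ✓; Tm = 2·7 + 4·15 = 74°C ✓ — passes.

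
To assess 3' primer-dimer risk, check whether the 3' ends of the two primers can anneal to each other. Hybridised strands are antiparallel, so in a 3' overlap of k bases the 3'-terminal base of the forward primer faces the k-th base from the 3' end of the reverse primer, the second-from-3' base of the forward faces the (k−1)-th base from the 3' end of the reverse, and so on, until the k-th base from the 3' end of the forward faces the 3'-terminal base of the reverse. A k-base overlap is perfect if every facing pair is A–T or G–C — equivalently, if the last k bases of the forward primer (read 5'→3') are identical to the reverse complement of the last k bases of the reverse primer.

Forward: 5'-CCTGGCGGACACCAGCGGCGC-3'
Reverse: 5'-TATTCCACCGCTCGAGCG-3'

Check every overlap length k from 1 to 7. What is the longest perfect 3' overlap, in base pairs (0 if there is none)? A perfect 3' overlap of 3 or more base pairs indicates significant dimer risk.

Longest perfect overlap: 3 complementary base pairs; significant dimer risk (threshold 3).

Last 7 bases (5'→3') — forward …GCGGCGC, reverse …TCGAGCG.
Reverse complement of the reverse primer's last 7 bases: CGCTCGA; its first k bases are the reverse complement of the reverse primer's last k bases, so a perfect k-base overlap needs the forward primer's last k bases to equal them.
Comparing (forward last k vs required): k=1: C vs C ✓; k=2: GC vs CG ✗; k=3: CGC vs CGC ✓; k=4: GCGC vs CGCT ✗; k=5: GGCGC vs CGCTC ✗; k=6: CGGCGC vs CGCTCG ✗; k=7: GCGGCGC vs CGCTCGA ✗.
Perfect overlaps at k = 1, 3; the largest is 3.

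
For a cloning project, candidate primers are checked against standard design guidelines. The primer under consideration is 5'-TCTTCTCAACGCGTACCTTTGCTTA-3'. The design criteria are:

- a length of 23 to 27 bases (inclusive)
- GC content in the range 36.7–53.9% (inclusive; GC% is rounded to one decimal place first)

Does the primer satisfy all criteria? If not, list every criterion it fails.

Meets all criteria.

Base counts: A=4, T=10, G=3, C=8 (length 25).
length: length 25 ✓
GC content: GC 11/25 = 44.0% ✓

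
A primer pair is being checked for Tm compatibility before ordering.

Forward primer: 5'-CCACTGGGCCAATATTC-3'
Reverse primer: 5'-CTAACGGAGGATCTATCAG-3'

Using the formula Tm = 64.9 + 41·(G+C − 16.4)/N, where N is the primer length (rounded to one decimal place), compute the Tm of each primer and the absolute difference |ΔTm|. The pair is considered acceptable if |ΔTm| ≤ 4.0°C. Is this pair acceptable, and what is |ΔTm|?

Forward: G+C = 9, N = 17 → Tm = 64.9 + 41·(9 − 16.4)/17 = 47.1°C.
Reverse: G+C = 9, N = 19 → Tm = 64.9 + 41·(9 − 16.4)/19 = 48.9°C.
|ΔTm| = |47.1 − 48.9| = 1.8°C, ≤ 4.0°C.

|ΔTm| = 1.8°C; the pair is acceptable.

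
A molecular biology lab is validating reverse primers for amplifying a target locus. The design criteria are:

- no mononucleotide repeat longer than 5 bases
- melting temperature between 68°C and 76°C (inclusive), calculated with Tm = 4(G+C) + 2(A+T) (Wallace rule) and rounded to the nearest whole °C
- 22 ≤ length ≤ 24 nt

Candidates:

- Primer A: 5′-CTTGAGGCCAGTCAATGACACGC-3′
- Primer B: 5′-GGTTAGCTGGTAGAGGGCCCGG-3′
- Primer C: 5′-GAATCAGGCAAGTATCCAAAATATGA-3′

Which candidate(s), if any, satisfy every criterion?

Primer A and Primer B.

Primer A (23 nt, A=6 T=4 G=6 C=7): longest run = 2 ✓; Tm = 2·10 + 4·13 = 72°C ✓; length 23 ✓ — passes.
Primer B (22 nt, A=3 T=4 G=11 C=4): longest run = 3 ✓; Tm = 2·7 + 4·15 = 74°C ✓; length 22 ✓ — passes.
Primer C (26 nt, A=12 T=5 G=5 C=4): longest run = 4 ✓; Tm = 2·17 + 4·9 = 70°C ✓; length 26, outside 22–24 ✗ — fails.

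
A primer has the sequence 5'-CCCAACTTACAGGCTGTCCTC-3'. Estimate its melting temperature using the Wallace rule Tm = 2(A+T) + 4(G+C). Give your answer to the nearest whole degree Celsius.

Base counts: A=4, T=5, G=3, C=9 (length 21).
Tm = 2·(4+5) + 4·(3+9) = 2·9 + 4·12 = 18 + 48 = 66°C.

66°C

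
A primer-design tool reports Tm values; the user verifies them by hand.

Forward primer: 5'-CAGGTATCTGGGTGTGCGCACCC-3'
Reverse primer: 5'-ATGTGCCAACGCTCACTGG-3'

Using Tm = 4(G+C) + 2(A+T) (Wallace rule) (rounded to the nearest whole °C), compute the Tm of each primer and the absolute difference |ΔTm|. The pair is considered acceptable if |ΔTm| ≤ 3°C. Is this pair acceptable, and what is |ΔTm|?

Forward: A=3 T=5 G=8 C=7 → Tm = 2·8 + 4·15 = 76°C.
Reverse: A=4 T=4 G=5 C=6 → Tm = 2·8 + 4·11 = 60°C.
|ΔTm| = |76 − 60| = 16°C, > 3°C.

|ΔTm| = 16°C; the pair is not acceptable.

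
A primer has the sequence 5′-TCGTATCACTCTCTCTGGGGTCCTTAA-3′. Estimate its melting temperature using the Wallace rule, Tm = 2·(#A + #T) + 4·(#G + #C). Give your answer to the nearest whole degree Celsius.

80°C

Base counts: A=4, T=10, G=5, C=8 (length 27).
Tm = 2·(4+10) + 4·(5+8) = 2·14 + 4·13 = 28 + 52 = 80°C.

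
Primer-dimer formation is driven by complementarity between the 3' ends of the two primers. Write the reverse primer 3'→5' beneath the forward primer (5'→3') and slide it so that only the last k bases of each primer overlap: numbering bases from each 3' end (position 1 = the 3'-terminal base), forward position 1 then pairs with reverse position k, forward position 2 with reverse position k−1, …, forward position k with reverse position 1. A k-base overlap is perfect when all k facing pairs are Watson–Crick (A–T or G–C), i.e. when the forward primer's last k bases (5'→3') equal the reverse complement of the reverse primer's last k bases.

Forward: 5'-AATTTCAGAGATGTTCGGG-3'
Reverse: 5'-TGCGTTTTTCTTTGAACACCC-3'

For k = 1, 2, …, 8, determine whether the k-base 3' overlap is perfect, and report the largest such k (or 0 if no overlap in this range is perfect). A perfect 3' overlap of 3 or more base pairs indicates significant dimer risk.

Last 8 bases (5'→3') — forward …TGTTCGGG, reverse …GAACACCC.
Reverse complement of the reverse primer's last 8 bases: GGGTGTTC; its first k bases are the reverse complement of the reverse primer's last k bases, so a perfect k-base overlap needs the forward primer's last k bases to equal them.
Comparing (forward last k vs required): k=1: G vs G ✓; k=2: GG vs GG ✓; k=3: GGG vs GGG ✓; k=4: CGGG vs GGGT ✗; k=5: TCGGG vs GGGTG ✗; k=6: TTCGGG vs GGGTGT ✗; k=7: GTTCGGG vs GGGTGTT ✗; k=8: TGTTCGGG vs GGGTGTTC ✗.
Perfect overlaps at k = 1, 2, 3; the largest is 3.

Longest perfect overlap: 3 complementary base pairs; significant dimer risk (threshold 3).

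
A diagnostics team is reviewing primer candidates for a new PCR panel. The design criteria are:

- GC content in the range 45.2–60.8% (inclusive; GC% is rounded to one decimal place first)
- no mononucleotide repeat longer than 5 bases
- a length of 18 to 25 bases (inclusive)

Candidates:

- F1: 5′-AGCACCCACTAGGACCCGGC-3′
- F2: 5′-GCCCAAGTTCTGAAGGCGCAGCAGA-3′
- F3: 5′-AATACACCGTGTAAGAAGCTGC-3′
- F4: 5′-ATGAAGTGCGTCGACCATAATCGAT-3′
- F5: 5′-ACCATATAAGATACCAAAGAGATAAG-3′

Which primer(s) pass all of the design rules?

F1 (20 nt, A=5 T=1 G=5 C=9): GC 14/20 = 70.0%, outside 45.2–60.8% ✗; longest run = 3 ✓; length 20 ✓ — fails.
F2 (25 nt, A=7 T=3 G=8 C=7): GC 15/25 = 60.0% ✓; longest run = 3 ✓; length 25 ✓ — passes.
F3 (22 nt, A=8 T=4 G=5 C=5): GC 10/22 = 45.5% ✓; longest run = 2 ✓; length 22 ✓ — passes.
F4 (25 nt, A=8 T=6 G=6 C=5): GC 11/25 = 44.0%, outside 45.2–60.8% ✗; longest run = 2 ✓; length 25 ✓ — fails.
F5 (26 nt, A=14 T=4 G=4 C=4): GC 8/26 = 30.8%, outside 45.2–60.8% ✗; longest run = 3 ✓; length 26, outside 18–25 ✗ — fails.

F2 and F3.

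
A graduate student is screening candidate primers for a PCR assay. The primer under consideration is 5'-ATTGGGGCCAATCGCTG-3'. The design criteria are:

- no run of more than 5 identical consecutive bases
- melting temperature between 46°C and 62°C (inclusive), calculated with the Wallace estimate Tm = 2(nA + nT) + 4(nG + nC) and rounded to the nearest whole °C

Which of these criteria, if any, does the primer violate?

Meets all criteria.

Base counts: A=3, T=4, G=6, C=4 (length 17).
homopolymer run: longest run = 4 ✓
Tm: Tm = 2·7 + 4·10 = 54°C ✓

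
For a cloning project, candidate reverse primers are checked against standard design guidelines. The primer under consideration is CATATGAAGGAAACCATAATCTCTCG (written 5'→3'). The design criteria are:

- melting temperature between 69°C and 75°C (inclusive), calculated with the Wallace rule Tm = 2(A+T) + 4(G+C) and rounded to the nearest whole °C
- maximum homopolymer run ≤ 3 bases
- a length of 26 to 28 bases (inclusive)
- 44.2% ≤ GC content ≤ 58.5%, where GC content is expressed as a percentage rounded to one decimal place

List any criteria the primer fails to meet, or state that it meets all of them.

Base counts: A=10, T=6, G=4, C=6 (length 26).
Tm: Tm = 2·16 + 4·10 = 72°C ✓
homopolymer run: longest run = 3 ✓
length: length 26 ✓
GC content: GC 10/26 = 38.5%, outside 44.2–58.5% ✗

Fails: GC content.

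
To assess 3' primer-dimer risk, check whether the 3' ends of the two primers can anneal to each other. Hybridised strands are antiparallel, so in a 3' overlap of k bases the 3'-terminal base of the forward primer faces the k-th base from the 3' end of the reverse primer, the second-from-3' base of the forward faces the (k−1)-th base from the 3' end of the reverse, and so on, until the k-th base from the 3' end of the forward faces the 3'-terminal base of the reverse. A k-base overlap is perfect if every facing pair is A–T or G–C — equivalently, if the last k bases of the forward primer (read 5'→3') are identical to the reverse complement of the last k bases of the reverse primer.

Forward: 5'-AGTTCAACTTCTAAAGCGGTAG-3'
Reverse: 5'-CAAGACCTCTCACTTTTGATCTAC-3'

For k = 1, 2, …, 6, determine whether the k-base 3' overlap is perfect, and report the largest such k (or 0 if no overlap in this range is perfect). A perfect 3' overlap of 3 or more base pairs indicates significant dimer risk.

Longest perfect overlap: 4 complementary base pairs; significant dimer risk (threshold 3).

Last 6 bases (5'→3') — forward …CGGTAG, reverse …ATCTAC.
Reverse complement of the reverse primer's last 6 bases: GTAGAT; its first k bases are the reverse complement of the reverse primer's last k bases, so a perfect k-base overlap needs the forward primer's last k bases to equal them.
Comparing (forward last k vs required): k=1: G vs G ✓; k=2: AG vs GT ✗; k=3: TAG vs GTA ✗; k=4: GTAG vs GTAG ✓; k=5: GGTAG vs GTAGA ✗; k=6: CGGTAG vs GTAGAT ✗.
Perfect overlaps at k = 1, 4; the largest is 4.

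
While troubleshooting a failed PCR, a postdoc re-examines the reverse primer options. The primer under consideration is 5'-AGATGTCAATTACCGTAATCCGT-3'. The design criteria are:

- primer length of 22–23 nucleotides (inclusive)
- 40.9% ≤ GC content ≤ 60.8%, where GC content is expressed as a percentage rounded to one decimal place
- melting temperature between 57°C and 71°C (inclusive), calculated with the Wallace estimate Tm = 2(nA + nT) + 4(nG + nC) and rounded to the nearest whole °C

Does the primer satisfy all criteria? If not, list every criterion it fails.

Fails: GC content.

Base counts: A=7, T=7, G=4, C=5 (length 23).
length: length 23 ✓
GC content: GC 9/23 = 39.1%, outside 40.9–60.8% ✗
Tm: Tm = 2·14 + 4·9 = 64°C ✓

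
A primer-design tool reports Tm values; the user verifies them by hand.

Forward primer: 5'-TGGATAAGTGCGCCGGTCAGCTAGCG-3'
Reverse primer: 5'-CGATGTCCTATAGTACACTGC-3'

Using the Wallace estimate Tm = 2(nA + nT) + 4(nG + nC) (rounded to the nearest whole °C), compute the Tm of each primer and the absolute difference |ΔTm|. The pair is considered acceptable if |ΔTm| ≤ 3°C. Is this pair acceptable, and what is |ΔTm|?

Forward: A=5 T=5 G=10 C=6 → Tm = 2·10 + 4·16 = 84°C.
Reverse: A=5 T=6 G=4 C=6 → Tm = 2·11 + 4·10 = 62°C.
|ΔTm| = |84 − 62| = 22°C, > 3°C.

|ΔTm| = 22°C; the pair is not acceptable.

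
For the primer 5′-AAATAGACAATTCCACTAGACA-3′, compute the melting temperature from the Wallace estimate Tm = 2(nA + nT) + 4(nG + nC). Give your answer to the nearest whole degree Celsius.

58°C

Base counts: A=11, T=4, G=2, C=5 (length 22).
Tm = 2·(11+4) + 4·(2+5) = 2·15 + 4·7 = 30 + 28 = 58°C.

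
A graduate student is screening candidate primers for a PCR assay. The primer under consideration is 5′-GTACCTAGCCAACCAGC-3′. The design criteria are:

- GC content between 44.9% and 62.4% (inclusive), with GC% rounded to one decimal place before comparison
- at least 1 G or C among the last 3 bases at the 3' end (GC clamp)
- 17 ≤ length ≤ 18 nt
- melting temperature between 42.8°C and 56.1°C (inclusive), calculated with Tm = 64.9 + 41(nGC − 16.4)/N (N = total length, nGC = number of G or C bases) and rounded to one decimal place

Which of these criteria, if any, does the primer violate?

Base counts: A=5, T=2, G=3, C=7 (length 17).
GC content: GC 10/17 = 58.8% ✓
GC clamp: 3' end AGC has 2 G/C ✓
length: length 17 ✓
Tm: Tm = 64.9 + 41·(10 − 16.4)/17 = 49.5°C ✓

Meets all criteria.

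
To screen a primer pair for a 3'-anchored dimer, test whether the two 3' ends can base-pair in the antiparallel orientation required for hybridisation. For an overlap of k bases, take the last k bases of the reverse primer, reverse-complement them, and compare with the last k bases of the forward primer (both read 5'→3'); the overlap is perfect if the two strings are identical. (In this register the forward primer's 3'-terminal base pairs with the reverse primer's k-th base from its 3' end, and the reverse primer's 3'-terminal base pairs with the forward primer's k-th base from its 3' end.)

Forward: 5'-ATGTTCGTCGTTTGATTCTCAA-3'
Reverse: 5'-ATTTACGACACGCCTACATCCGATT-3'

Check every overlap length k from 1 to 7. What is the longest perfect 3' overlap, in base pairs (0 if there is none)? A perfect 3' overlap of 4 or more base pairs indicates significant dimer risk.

Last 7 bases (5'→3') — forward …TTCTCAA, reverse …TCCGATT.
Reverse complement of the reverse primer's last 7 bases: AATCGGA; its first k bases are the reverse complement of the reverse primer's last k bases, so a perfect k-base overlap needs the forward primer's last k bases to equal them.
Comparing (forward last k vs required): k=1: A vs A ✓; k=2: AA vs AA ✓; k=3: CAA vs AAT ✗; k=4: TCAA vs AATC ✗; k=5: CTCAA vs AATCG ✗; k=6: TCTCAA vs AATCGG ✗; k=7: TTCTCAA vs AATCGGA ✗.
Perfect overlaps at k = 1, 2; the largest is 2.

Longest perfect overlap: 2 complementary base pairs; below the dimer-risk threshold (threshold 4).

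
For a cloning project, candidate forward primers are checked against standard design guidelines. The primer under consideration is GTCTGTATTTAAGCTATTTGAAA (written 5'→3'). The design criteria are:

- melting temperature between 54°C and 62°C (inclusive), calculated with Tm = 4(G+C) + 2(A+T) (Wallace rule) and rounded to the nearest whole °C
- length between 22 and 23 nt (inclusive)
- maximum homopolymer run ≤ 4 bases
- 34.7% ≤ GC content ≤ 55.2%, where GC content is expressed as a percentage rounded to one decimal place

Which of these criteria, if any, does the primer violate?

Base counts: A=7, T=10, G=4, C=2 (length 23).
Tm: Tm = 2·17 + 4·6 = 58°C ✓
length: length 23 ✓
homopolymer run: longest run = 3 ✓
GC content: GC 6/23 = 26.1%, outside 34.7–55.2% ✗

Fails: GC content.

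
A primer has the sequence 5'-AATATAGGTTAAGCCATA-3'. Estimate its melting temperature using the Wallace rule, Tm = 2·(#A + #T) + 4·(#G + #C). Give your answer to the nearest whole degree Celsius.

46°C

Base counts: A=8, T=5, G=3, C=2 (length 18).
Tm = 2·(8+5) + 4·(3+2) = 2·13 + 4·5 = 26 + 20 = 46°C.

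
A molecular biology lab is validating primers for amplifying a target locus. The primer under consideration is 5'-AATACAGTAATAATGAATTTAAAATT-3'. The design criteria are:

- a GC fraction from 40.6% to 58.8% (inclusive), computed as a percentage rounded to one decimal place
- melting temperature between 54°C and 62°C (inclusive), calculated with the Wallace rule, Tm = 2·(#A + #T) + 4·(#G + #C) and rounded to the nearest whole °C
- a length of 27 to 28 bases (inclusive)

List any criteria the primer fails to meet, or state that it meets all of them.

Fails: GC content, length.

Base counts: A=14, T=9, G=2, C=1 (length 26).
GC content: GC 3/26 = 11.5%, outside 40.6–58.8% ✗
Tm: Tm = 2·23 + 4·3 = 58°C ✓
length: length 26, outside 27–28 ✗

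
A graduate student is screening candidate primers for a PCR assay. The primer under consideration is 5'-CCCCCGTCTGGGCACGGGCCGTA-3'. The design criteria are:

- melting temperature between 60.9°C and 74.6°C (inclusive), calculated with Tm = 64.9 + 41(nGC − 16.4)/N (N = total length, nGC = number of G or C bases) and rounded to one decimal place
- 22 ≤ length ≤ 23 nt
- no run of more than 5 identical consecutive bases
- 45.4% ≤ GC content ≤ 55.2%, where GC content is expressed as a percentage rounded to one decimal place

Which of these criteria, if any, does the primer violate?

Fails: GC content.

Base counts: A=2, T=3, G=8, C=10 (length 23).
Tm: Tm = 64.9 + 41·(18 − 16.4)/23 = 67.8°C ✓
length: length 23 ✓
homopolymer run: longest run = 5 ✓
GC content: GC 18/23 = 78.3%, outside 45.4–55.2% ✗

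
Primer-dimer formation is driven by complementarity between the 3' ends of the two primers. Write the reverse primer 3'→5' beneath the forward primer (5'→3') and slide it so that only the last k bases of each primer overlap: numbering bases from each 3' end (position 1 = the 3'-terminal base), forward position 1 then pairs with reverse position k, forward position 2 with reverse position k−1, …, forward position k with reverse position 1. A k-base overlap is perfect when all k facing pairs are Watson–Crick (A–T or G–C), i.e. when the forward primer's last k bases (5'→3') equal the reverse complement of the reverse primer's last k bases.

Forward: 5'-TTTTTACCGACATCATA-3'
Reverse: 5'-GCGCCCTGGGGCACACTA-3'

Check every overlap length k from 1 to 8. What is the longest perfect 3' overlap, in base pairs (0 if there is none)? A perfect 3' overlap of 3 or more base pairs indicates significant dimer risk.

Last 8 bases (5'→3') — forward …ACATCATA, reverse …GCACACTA.
Reverse complement of the reverse primer's last 8 bases: TAGTGTGC; its first k bases are the reverse complement of the reverse primer's last k bases, so a perfect k-base overlap needs the forward primer's last k bases to equal them.
Comparing (forward last k vs required): k=1: A vs T ✗; k=2: TA vs TA ✓; k=3: ATA vs TAG ✗; k=4: CATA vs TAGT ✗; k=5: TCATA vs TAGTG ✗; k=6: ATCATA vs TAGTGT ✗; k=7: CATCATA vs TAGTGTG ✗; k=8: ACATCATA vs TAGTGTGC ✗.
Only k = 2 is perfect, so the longest perfect 3' overlap is 2.

Longest perfect overlap: 2 complementary base pairs; below the dimer-risk threshold (threshold 3).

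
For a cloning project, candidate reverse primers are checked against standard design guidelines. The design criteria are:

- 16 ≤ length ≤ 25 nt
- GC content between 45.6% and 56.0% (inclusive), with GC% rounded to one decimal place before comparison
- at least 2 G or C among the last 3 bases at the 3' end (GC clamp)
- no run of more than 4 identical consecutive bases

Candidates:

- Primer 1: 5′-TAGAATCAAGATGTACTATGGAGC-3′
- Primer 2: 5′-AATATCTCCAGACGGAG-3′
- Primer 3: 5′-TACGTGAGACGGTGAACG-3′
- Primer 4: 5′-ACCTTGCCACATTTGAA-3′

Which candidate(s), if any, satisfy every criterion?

Primer 2 and Primer 3.

Primer 1 (24 nt, A=9 T=6 G=6 C=3): length 24 ✓; GC 9/24 = 37.5%, outside 45.6–56.0% ✗; 3' end AGC has 2 G/C ✓; longest run = 2 ✓ — fails.
Primer 2 (17 nt, A=6 T=3 G=4 C=4): length 17 ✓; GC 8/17 = 47.1% ✓; 3' end GAG has 2 G/C ✓; longest run = 2 ✓ — passes.
Primer 3 (18 nt, A=5 T=3 G=7 C=3): length 18 ✓; GC 10/18 = 55.6% ✓; 3' end ACG has 2 G/C ✓; longest run = 2 ✓ — passes.
Primer 4 (17 nt, A=5 T=5 G=2 C=5): length 17 ✓; GC 7/17 = 41.2%, outside 45.6–56.0% ✗; 3' end GAA has 1 G/C, need ≥2 ✗; longest run = 3 ✓ — fails.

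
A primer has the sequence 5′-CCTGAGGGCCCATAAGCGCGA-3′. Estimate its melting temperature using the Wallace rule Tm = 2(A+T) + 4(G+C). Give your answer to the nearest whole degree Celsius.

Base counts: A=5, T=2, G=7, C=7 (length 21).
Tm = 2·(5+2) + 4·(7+7) = 2·7 + 4·14 = 14 + 56 = 70°C.

70°C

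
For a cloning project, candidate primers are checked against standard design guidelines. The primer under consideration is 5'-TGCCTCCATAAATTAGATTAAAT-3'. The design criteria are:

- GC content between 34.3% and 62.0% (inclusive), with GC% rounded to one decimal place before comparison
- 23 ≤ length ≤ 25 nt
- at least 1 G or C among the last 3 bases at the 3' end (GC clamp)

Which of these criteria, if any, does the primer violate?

Base counts: A=9, T=8, G=2, C=4 (length 23).
GC content: GC 6/23 = 26.1%, outside 34.3–62.0% ✗
length: length 23 ✓
GC clamp: 3' end AAT has 0 G/C, need ≥1 ✗

Fails: GC content, GC clamp.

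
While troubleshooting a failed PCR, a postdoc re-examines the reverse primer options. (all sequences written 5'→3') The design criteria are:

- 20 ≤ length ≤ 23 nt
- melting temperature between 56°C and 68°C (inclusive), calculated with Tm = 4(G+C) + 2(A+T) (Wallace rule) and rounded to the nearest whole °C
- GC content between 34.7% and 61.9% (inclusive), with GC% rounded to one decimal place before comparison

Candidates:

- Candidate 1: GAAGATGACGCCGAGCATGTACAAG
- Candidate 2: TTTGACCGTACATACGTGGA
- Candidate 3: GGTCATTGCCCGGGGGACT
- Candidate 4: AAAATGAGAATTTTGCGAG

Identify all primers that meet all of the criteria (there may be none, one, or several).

Candidate 2 only.

Candidate 1 (25 nt, A=9 T=3 G=8 C=5): length 25, outside 20–23 ✗; Tm = 2·12 + 4·13 = 76°C, outside 56–68°C ✗; GC 13/25 = 52.0% ✓ — fails.
Candidate 2 (20 nt, A=5 T=6 G=5 C=4): length 20 ✓; Tm = 2·11 + 4·9 = 58°C ✓; GC 9/20 = 45.0% ✓ — passes.
Candidate 3 (19 nt, A=2 T=4 G=8 C=5): length 19, outside 20–23 ✗; Tm = 2·6 + 4·13 = 64°C ✓; GC 13/19 = 68.4%, outside 34.7–61.9% ✗ — fails.
Candidate 4 (19 nt, A=8 T=5 G=5 C=1): length 19, outside 20–23 ✗; Tm = 2·13 + 4·6 = 50°C, outside 56–68°C ✗; GC 6/19 = 31.6%, outside 34.7–61.9% ✗ — fails.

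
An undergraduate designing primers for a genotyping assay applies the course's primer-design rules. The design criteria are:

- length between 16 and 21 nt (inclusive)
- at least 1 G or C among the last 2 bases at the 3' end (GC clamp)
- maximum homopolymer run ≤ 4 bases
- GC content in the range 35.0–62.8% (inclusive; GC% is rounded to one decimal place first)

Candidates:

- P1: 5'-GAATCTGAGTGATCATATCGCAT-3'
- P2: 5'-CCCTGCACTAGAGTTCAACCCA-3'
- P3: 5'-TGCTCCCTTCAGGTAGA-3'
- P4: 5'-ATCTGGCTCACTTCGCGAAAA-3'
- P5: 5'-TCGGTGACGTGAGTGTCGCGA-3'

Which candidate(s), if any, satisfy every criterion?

P1 (23 nt, A=7 T=7 G=5 C=4): length 23, outside 16–21 ✗; 3' end AT has 0 G/C, need ≥1 ✗; longest run = 2 ✓; GC 9/23 = 39.1% ✓ — fails.
P2 (22 nt, A=6 T=4 G=3 C=9): length 22, outside 16–21 ✗; 3' end CA has 1 G/C ✓; longest run = 3 ✓; GC 12/22 = 54.5% ✓ — fails.
P3 (17 nt, A=3 T=5 G=4 C=5): length 17 ✓; 3' end GA has 1 G/C ✓; longest run = 3 ✓; GC 9/17 = 52.9% ✓ — passes.
P4 (21 nt, A=6 T=5 G=4 C=6): length 21 ✓; 3' end AA has 0 G/C, need ≥1 ✗; longest run = 4 ✓; GC 10/21 = 47.6% ✓ — fails.
P5 (21 nt, A=3 T=5 G=9 C=4): length 21 ✓; 3' end GA has 1 G/C ✓; longest run = 2 ✓; GC 13/21 = 61.9% ✓ — passes.

P3 and P5.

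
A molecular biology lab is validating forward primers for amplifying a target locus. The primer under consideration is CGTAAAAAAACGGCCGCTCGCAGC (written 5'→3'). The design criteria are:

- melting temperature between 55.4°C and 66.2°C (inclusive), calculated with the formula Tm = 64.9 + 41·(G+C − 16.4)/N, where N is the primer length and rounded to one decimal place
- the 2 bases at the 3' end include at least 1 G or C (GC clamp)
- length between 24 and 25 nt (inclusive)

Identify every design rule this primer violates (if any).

Meets all criteria.

Base counts: A=8, T=2, G=6, C=8 (length 24).
Tm: Tm = 64.9 + 41·(14 − 16.4)/24 = 60.8°C ✓
GC clamp: 3' end GC has 2 G/C ✓
length: length 24 ✓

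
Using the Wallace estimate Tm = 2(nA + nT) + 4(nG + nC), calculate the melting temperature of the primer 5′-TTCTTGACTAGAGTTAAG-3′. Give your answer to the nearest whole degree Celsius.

48°C

Base counts: A=5, T=7, G=4, C=2 (length 18).
Tm = 2·(5+7) + 4·(4+2) = 2·12 + 4·6 = 24 + 24 = 48°C.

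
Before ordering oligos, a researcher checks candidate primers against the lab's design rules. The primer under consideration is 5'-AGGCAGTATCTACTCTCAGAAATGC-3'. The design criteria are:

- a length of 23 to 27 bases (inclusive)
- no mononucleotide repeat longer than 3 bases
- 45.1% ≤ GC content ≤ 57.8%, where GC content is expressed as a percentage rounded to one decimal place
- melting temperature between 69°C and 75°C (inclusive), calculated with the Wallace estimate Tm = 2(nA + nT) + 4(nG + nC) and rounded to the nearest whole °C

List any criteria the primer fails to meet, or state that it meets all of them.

Fails: GC content.

Base counts: A=8, T=6, G=5, C=6 (length 25).
length: length 25 ✓
homopolymer run: longest run = 3 ✓
GC content: GC 11/25 = 44.0%, outside 45.1–57.8% ✗
Tm: Tm = 2·14 + 4·11 = 72°C ✓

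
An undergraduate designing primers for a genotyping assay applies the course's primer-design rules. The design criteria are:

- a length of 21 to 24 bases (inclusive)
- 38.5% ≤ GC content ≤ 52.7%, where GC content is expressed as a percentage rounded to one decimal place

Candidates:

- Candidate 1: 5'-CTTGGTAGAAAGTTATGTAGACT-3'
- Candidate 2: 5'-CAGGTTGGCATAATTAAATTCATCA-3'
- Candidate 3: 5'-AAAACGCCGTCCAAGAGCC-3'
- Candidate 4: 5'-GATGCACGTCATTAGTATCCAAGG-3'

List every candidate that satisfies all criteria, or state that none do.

Candidate 4 only.

Candidate 1 (23 nt, A=7 T=8 G=6 C=2): length 23 ✓; GC 8/23 = 34.8%, outside 38.5–52.7% ✗ — fails.
Candidate 2 (25 nt, A=9 T=8 G=4 C=4): length 25, outside 21–24 ✗; GC 8/25 = 32.0%, outside 38.5–52.7% ✗ — fails.
Candidate 3 (19 nt, A=7 T=1 G=4 C=7): length 19, outside 21–24 ✗; GC 11/19 = 57.9%, outside 38.5–52.7% ✗ — fails.
Candidate 4 (24 nt, A=7 T=6 G=6 C=5): length 24 ✓; GC 11/24 = 45.8% ✓ — passes.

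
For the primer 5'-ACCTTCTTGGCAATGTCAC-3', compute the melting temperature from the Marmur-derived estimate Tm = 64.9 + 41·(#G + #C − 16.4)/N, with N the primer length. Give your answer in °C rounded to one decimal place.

Base counts: A=4, T=6, G=3, C=6; G+C = 9, N = 19.
Tm = 64.9 + 41·(9 − 16.4)/19 = 64.9 + -303.40/19 = 48.9°C.

48.9°C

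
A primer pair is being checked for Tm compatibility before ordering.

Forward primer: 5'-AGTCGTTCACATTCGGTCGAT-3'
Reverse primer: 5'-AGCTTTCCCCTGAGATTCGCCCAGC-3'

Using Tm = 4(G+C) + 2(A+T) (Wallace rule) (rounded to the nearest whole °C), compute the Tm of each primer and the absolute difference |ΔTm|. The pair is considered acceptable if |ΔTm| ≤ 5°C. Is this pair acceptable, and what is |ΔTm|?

Forward: A=4 T=7 G=5 C=5 → Tm = 2·11 + 4·10 = 62°C.
Reverse: A=4 T=6 G=5 C=10 → Tm = 2·10 + 4·15 = 80°C.
|ΔTm| = |62 − 80| = 18°C, > 5°C.

|ΔTm| = 18°C; the pair is not acceptable.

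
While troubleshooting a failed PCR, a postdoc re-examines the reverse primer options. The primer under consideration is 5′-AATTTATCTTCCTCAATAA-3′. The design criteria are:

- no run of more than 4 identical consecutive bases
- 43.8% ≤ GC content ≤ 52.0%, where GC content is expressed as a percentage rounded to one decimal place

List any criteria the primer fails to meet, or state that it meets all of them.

Fails: GC content.

Base counts: A=7, T=8, G=0, C=4 (length 19).
homopolymer run: longest run = 3 ✓
GC content: GC 4/19 = 21.1%, outside 43.8–52.0% ✗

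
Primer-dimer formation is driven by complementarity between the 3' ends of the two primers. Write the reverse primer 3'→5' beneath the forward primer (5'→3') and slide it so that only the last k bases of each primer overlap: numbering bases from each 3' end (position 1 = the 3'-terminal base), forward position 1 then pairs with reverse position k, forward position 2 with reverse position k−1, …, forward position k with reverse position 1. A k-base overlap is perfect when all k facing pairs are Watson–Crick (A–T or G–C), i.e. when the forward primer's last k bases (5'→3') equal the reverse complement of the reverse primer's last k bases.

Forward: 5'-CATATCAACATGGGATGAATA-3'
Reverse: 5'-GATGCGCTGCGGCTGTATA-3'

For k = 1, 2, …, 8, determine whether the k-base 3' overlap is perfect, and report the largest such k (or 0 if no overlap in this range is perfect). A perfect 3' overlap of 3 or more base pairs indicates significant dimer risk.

Longest perfect overlap: 2 complementary base pairs; below the dimer-risk threshold (threshold 3).

Last 8 bases (5'→3') — forward …GATGAATA, reverse …GCTGTATA.
Reverse complement of the reverse primer's last 8 bases: TATACAGC; its first k bases are the reverse complement of the reverse primer's last k bases, so a perfect k-base overlap needs the forward primer's last k bases to equal them.
Comparing (forward last k vs required): k=1: A vs T ✗; k=2: TA vs TA ✓; k=3: ATA vs TAT ✗; k=4: AATA vs TATA ✗; k=5: GAATA vs TATAC ✗; k=6: TGAATA vs TATACA ✗; k=7: ATGAATA vs TATACAG ✗; k=8: GATGAATA vs TATACAGC ✗.
Only k = 2 is perfect, so the longest perfect 3' overlap is 2.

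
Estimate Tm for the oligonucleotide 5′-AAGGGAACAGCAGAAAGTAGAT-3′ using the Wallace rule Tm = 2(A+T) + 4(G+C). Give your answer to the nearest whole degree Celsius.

62°C

Base counts: A=11, T=2, G=7, C=2 (length 22).
Tm = 2·(11+2) + 4·(7+2) = 2·13 + 4·9 = 26 + 36 = 62°C.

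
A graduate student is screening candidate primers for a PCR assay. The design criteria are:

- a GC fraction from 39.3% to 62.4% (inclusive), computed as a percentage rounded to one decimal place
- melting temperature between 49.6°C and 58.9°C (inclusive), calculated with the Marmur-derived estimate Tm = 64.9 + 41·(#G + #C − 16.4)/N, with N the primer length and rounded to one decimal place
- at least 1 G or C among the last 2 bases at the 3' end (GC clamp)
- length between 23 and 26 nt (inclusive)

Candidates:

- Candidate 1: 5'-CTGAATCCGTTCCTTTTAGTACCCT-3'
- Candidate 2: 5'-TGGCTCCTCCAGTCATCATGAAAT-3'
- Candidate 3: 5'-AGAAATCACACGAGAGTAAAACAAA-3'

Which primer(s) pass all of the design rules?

Candidate 1 (25 nt, A=4 T=10 G=3 C=8): GC 11/25 = 44.0% ✓; Tm = 64.9 + 41·(11 − 16.4)/25 = 56.0°C ✓; 3' end CT has 1 G/C ✓; length 25 ✓ — passes.
Candidate 2 (24 nt, A=6 T=7 G=4 C=7): GC 11/24 = 45.8% ✓; Tm = 64.9 + 41·(11 − 16.4)/24 = 55.7°C ✓; 3' end AT has 0 G/C, need ≥1 ✗; length 24 ✓ — fails.
Candidate 3 (25 nt, A=15 T=2 G=4 C=4): GC 8/25 = 32.0%, outside 39.3–62.4% ✗; Tm = 64.9 + 41·(8 − 16.4)/25 = 51.1°C ✓; 3' end AA has 0 G/C, need ≥1 ✗; length 25 ✓ — fails.

Candidate 1 only.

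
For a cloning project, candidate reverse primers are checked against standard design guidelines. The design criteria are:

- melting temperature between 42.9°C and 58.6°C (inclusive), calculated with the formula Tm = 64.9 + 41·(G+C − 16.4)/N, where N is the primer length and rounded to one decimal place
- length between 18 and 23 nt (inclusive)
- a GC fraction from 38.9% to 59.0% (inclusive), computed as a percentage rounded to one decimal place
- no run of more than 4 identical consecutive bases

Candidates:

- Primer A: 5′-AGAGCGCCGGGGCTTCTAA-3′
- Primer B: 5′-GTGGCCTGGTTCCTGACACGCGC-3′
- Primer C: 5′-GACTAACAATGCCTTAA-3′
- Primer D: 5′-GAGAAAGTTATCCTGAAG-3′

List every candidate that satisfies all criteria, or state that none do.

Primer D only.

Primer A (19 nt, A=4 T=3 G=7 C=5): Tm = 64.9 + 41·(12 − 16.4)/19 = 55.4°C ✓; length 19 ✓; GC 12/19 = 63.2%, outside 38.9–59.0% ✗; longest run = 4 ✓ — fails.
Primer B (23 nt, A=2 T=5 G=8 C=8): Tm = 64.9 + 41·(16 − 16.4)/23 = 64.2°C, outside 42.9–58.6°C ✗; length 23 ✓; GC 16/23 = 69.6%, outside 38.9–59.0% ✗; longest run = 2 ✓ — fails.
Primer C (17 nt, A=7 T=4 G=2 C=4): Tm = 64.9 + 41·(6 − 16.4)/17 = 39.8°C, outside 42.9–58.6°C ✗; length 17, outside 18–23 ✗; GC 6/17 = 35.3%, outside 38.9–59.0% ✗; longest run = 2 ✓ — fails.
Primer D (18 nt, A=7 T=4 G=5 C=2): Tm = 64.9 + 41·(7 − 16.4)/18 = 43.5°C ✓; length 18 ✓; GC 7/18 = 38.9% ✓; longest run = 3 ✓ — passes.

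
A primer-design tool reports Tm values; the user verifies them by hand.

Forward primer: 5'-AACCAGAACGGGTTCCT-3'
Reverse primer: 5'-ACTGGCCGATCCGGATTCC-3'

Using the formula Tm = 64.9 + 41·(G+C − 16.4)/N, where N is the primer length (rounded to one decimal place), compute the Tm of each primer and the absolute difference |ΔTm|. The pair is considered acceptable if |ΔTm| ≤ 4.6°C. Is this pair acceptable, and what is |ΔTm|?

Forward: G+C = 9, N = 17 → Tm = 64.9 + 41·(9 − 16.4)/17 = 47.1°C.
Reverse: G+C = 12, N = 19 → Tm = 64.9 + 41·(12 − 16.4)/19 = 55.4°C.
|ΔTm| = |47.1 − 55.4| = 8.3°C, > 4.6°C.

|ΔTm| = 8.3°C; the pair is not acceptable.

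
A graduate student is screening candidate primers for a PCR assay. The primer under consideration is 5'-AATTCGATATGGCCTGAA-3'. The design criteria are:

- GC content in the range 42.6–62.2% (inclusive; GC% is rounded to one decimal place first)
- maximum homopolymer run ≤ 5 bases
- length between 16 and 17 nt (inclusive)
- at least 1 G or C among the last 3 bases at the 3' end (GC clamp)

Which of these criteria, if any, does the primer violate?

Fails: GC content, length.

Base counts: A=6, T=5, G=4, C=3 (length 18).
GC content: GC 7/18 = 38.9%, outside 42.6–62.2% ✗
homopolymer run: longest run = 2 ✓
length: length 18, outside 16–17 ✗
GC clamp: 3' end GAA has 1 G/C ✓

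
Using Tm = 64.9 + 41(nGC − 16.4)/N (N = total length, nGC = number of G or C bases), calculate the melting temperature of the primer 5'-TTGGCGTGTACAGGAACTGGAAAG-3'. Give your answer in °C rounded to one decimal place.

57.4°C

Base counts: A=7, T=5, G=9, C=3; G+C = 12, N = 24.
Tm = 64.9 + 41·(12 − 16.4)/24 = 64.9 + -180.40/24 = 57.4°C.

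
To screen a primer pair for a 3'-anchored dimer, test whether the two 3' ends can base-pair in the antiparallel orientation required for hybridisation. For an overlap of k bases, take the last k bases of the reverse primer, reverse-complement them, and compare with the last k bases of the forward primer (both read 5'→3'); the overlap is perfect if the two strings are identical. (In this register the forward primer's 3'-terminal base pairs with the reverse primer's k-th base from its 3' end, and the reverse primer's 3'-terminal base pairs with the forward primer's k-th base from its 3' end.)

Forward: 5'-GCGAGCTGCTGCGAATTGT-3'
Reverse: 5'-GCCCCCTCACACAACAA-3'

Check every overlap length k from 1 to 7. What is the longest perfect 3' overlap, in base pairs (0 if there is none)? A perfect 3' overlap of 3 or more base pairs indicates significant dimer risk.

Longest perfect overlap: 4 complementary base pairs; significant dimer risk (threshold 3).

Last 7 bases (5'→3') — forward …GAATTGT, reverse …ACAACAA.
Reverse complement of the reverse primer's last 7 bases: TTGTTGT; its first k bases are the reverse complement of the reverse primer's last k bases, so a perfect k-base overlap needs the forward primer's last k bases to equal them.
Comparing (forward last k vs required): k=1: T vs T ✓; k=2: GT vs TT ✗; k=3: TGT vs TTG ✗; k=4: TTGT vs TTGT ✓; k=5: ATTGT vs TTGTT ✗; k=6: AATTGT vs TTGTTG ✗; k=7: GAATTGT vs TTGTTGT ✗.
Perfect overlaps at k = 1, 4; the largest is 4.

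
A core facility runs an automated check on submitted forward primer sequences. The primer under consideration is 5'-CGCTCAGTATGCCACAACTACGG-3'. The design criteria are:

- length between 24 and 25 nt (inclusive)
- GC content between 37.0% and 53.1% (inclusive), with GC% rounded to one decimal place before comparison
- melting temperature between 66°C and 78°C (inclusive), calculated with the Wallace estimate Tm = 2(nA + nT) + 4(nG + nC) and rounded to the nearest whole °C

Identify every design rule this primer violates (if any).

Fails: length, GC content.

Base counts: A=6, T=4, G=5, C=8 (length 23).
length: length 23, outside 24–25 ✗
GC content: GC 13/23 = 56.5%, outside 37.0–53.1% ✗
Tm: Tm = 2·10 + 4·13 = 72°C ✓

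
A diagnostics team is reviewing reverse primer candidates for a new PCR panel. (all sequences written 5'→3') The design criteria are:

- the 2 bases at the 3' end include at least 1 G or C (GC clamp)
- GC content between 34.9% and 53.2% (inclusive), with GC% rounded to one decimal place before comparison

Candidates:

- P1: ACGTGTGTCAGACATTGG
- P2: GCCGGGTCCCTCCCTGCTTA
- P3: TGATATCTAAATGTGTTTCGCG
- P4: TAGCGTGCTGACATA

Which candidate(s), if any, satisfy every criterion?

P1 and P3.

P1 (18 nt, A=4 T=5 G=6 C=3): 3' end GG has 2 G/C ✓; GC 9/18 = 50.0% ✓ — passes.
P2 (20 nt, A=1 T=5 G=5 C=9): 3' end TA has 0 G/C, need ≥1 ✗; GC 14/20 = 70.0%, outside 34.9–53.2% ✗ — fails.
P3 (22 nt, A=5 T=9 G=5 C=3): 3' end CG has 2 G/C ✓; GC 8/22 = 36.4% ✓ — passes.
P4 (15 nt, A=4 T=4 G=4 C=3): 3' end TA has 0 G/C, need ≥1 ✗; GC 7/15 = 46.7% ✓ — fails.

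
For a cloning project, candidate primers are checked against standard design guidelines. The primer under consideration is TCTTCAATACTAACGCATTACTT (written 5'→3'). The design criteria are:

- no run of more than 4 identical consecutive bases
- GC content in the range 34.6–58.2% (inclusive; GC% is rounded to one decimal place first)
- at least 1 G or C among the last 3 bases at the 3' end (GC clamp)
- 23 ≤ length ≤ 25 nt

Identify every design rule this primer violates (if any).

Fails: GC content.

Base counts: A=7, T=9, G=1, C=6 (length 23).
homopolymer run: longest run = 2 ✓
GC content: GC 7/23 = 30.4%, outside 34.6–58.2% ✗
GC clamp: 3' end CTT has 1 G/C ✓
length: length 23 ✓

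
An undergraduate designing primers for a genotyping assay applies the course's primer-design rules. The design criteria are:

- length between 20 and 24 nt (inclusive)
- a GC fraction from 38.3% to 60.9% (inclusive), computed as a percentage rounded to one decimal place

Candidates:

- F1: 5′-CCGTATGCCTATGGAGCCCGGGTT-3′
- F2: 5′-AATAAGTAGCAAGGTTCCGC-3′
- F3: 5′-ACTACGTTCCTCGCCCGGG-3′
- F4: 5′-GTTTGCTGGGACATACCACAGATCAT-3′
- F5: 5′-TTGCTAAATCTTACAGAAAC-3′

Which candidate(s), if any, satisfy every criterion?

F2 only.

F1 (24 nt, A=3 T=6 G=8 C=7): length 24 ✓; GC 15/24 = 62.5%, outside 38.3–60.9% ✗ — fails.
F2 (20 nt, A=7 T=4 G=5 C=4): length 20 ✓; GC 9/20 = 45.0% ✓ — passes.
F3 (19 nt, A=2 T=4 G=5 C=8): length 19, outside 20–24 ✗; GC 13/19 = 68.4%, outside 38.3–60.9% ✗ — fails.
F4 (26 nt, A=7 T=7 G=6 C=6): length 26, outside 20–24 ✗; GC 12/26 = 46.2% ✓ — fails.
F5 (20 nt, A=8 T=6 G=2 C=4): length 20 ✓; GC 6/20 = 30.0%, outside 38.3–60.9% ✗ — fails.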